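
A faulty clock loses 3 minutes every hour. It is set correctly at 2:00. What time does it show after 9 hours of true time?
For every 60 true minutes, the faulty clock advances 60 - 3 = 57 minutes.
True elapsed: 9 hours = 540 minutes.
Faulty clock advances: 540 x 57/60 = 513 minutes (drift: 27 minutes behind).
Shown time: 2:00 + 513 minutes = 10:33.

Final answer: 10:33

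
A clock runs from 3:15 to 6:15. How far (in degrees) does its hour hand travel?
The hour hand moves 0.5 degrees per minute.
Time elapsed: 6:15 - 3:15 = 180 minutes
Angular displacement: 180 x 0.5 = 90 degrees

Final answer: 90 degrees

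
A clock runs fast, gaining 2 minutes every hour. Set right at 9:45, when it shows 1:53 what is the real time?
For every 60 true minutes, the faulty clock advances 62 minutes, so 1 faulty-clock minute corresponds to 60/62 true minutes.
From 9:45 to 1:53 on the faulty dial is 248 minutes.
True elapsed: 248 x 60/62 = 240 minutes = 4 hours.
True time: 9:45 + 4 hours = 1:45.

Final answer: 1:45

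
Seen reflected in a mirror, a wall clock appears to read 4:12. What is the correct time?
Reflection across the vertical (12-6) axis maps a hand at angle A degrees to (360 - A) degrees, which sends a reading of T minutes past 12:00 to (720 - T) minutes past 12:00.
Mirror reads 4:12 = 252 minutes past 12:00.
Actual time: (720 - 252) mod 720 = 468 minutes = 7:48.

Final answer: 7:48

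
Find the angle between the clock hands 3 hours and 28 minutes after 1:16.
First find the time 3 hours and 28 minutes after 1:16.
Total minutes: 1 x 60 + 16 + 3 x 60 + 28 = 284.
284 mod 720 = 284 minutes = 4:44.
Now compute the angle at 4:44:
Hour hand: 4 x 30 + 44 x 0.5 = 142 degrees
Minute hand: 44 x 6 = 264 degrees
Difference: |142 - 264| = 122 degrees
The angle is 122 degrees

Final answer: 122 degrees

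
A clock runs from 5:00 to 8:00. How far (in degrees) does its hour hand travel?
The hour hand moves 0.5 degrees per minute.
Time elapsed: 8:00 - 5:00 = 180 minutes
Angular displacement: 180 x 0.5 = 90 degrees

Final answer: 90 degrees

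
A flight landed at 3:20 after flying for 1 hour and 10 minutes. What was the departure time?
Starting time: 3:20 = 200 total minutes past 12:00
Subtracting: 1 hour and 10 minutes = 70 minutes
200 - 70 = 130 minutes
= 2 hours and 10 minutes past 12:00 = 2:10

Final answer: 2:10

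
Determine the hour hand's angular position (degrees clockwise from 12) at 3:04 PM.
The hour hand moves 30 degrees per hour and 0.5 degrees per minute.
At 3:04: (3) x 30 + 4 x 0.5 = 90 + 2 = 92 degrees

Final answer: 92 degrees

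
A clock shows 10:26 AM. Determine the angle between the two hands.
Hour hand position: 10 x 30 + 26 x 0.5 = 313 degrees
Minute hand position: 26 x 6 = 156 degrees
Difference: |313 - 156| = 157 degrees
The angle between the hands is 157 degrees

Final answer: 157 degrees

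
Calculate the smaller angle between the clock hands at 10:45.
Hour hand position: 10 x 30 + 45 x 0.5 = 322.5 degrees
Minute hand position: 45 x 6 = 270 degrees
Difference: |322.5 - 270| = 52.5 degrees
The angle between the hands is 52.5 degrees

Final answer: 52.5 degrees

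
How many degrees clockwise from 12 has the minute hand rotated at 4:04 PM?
The minute hand moves 6 degrees per minute.
At 4:04: 4 x 6 = 24 degrees

Final answer: 24 degrees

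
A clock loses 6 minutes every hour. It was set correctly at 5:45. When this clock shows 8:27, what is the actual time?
For every 60 true minutes, the faulty clock advances 54 minutes, so 1 faulty-clock minute corresponds to 60/54 true minutes.
From 5:45 to 8:27 on the faulty dial is 162 minutes.
True elapsed: 162 x 60/54 = 180 minutes = 3 hours.
True time: 5:45 + 3 hours = 8:45.

Final answer: 8:45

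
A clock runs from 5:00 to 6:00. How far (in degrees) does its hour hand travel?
The hour hand moves 0.5 degrees per minute.
Time elapsed: 6:00 - 5:00 = 60 minutes
Angular displacement: 60 x 0.5 = 30 degrees

Final answer: 30 degrees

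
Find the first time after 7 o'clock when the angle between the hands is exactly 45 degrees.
At t minutes past 7:00, the hour hand is at 30 x 7 + 0.5t degrees and the minute hand is at 6t degrees.
The smaller angle between them is 45 degrees when |30H - 5.5t| = 45 or |30H - 5.5t| = 315.
With H = 7, solve 30 x 7 - 5.5t = +/- target for each target:
  t = (30 x 7 - 45) / 5.5 = 30
  t = (30 x 7 + 45) / 5.5 = 46.36
  t = (30 x 7 - 315) / 5.5 = -19.09 (outside (0, 60))
  t = (30 x 7 + 315) / 5.5 = 95.45 (outside (0, 60))
Valid solutions in (0, 60): {30, 46.36} minutes.
The first occurrence is t = 30 minutes.
The hands form a 45-degree angle at 30 minutes past 7:00.

Final answer: 30 minutes past 7:00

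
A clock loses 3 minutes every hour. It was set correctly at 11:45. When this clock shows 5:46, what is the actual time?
For every 60 true minutes, the faulty clock advances 57 minutes, so 1 faulty-clock minute corresponds to 60/57 true minutes.
From 11:45 to 5:46 on the faulty dial is 361 minutes.
True elapsed: 361 x 60/57 = 380 minutes = 6 hours and 20 minutes.
True time: 11:45 + 6 hours and 20 minutes = 6:05.

Final answer: 6:05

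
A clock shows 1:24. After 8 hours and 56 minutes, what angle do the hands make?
First find the time 8 hours and 56 minutes after 1:24.
Total minutes: 1 x 60 + 24 + 8 x 60 + 56 = 620.
620 mod 720 = 620 minutes = 10:20.
Now compute the angle at 10:20:
Hour hand: 10 x 30 + 20 x 0.5 = 310 degrees
Minute hand: 20 x 6 = 120 degrees
Difference: |310 - 120| = 190 degrees
Smaller angle: 360 - 190 = 170 degrees

Final answer: 170 degrees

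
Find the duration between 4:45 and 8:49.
From 4:45 to 8:49:
(8 x 60 + 49) - (4 x 60 + 45) = 529 - 285 = 244 minutes
= 4 hours and 4 minutes

Final answer: 4 hours and 4 minutes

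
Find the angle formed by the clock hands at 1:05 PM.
Hour hand position: 1 x 30 + 5 x 0.5 = 32.5 degrees
Minute hand position: 5 x 6 = 30 degrees
Difference: |32.5 - 30| = 2.5 degrees
The angle between the hands is 2.5 degrees

Final answer: 2.5 degrees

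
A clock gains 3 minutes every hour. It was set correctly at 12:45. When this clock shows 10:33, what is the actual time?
For every 60 true minutes, the faulty clock advances 63 minutes, so 1 faulty-clock minute corresponds to 60/63 true minutes.
From 12:45 to 10:33 on the faulty dial is 588 minutes.
True elapsed: 588 x 60/63 = 560 minutes = 9 hours and 20 minutes.
True time: 12:45 + 9 hours and 20 minutes = 10:05.

Final answer: 10:05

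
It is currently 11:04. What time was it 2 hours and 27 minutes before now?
Starting time: 11:04 = 664 total minutes past 12:00
Subtracting: 2 hours and 27 minutes = 147 minutes
664 - 147 = 517 minutes
= 8 hours and 37 minutes past 12:00 = 8:37

Final answer: 8:37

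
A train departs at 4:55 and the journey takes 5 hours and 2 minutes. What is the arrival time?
Starting time: 4:55
Adding 2 minutes to 55 minutes: 55 + 2 = 57 minutes
Adding 5 hours: 4 + 5 = 9
Final time: 9:57

Final answer: 9:57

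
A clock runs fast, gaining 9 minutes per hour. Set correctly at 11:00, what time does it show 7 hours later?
For every 60 true minutes, the faulty clock advances 60 + 9 = 69 minutes.
True elapsed: 7 hours = 420 minutes.
Faulty clock advances: 420 x 69/60 = 483 minutes (drift: 63 minutes ahead).
Shown time: 11:00 + 483 minutes = 7:03.

Final answer: 7:03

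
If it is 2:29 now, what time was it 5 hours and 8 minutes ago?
Starting time: 2:29 = 149 total minutes past 12:00
Subtracting: 5 hours and 8 minutes = 308 minutes
149 - 308 = -159 (negative, add 12 hours = 720) = 561 minutes
= 9 hours and 21 minutes past 12:00 = 9:21

Final answer: 9:21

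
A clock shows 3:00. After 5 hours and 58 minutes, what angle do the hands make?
First find the time 5 hours and 58 minutes after 3:00.
Total minutes: 3 x 60 + 0 + 5 x 60 + 58 = 538.
538 mod 720 = 538 minutes = 8:58.
Now compute the angle at 8:58:
Hour hand: 8 x 30 + 58 x 0.5 = 269 degrees
Minute hand: 58 x 6 = 348 degrees
Difference: |269 - 348| = 79 degrees
The angle is 79 degrees

Final answer: 79 degrees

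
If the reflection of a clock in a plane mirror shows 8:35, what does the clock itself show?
Reflection across the vertical (12-6) axis maps a hand at angle A degrees to (360 - A) degrees, which sends a reading of T minutes past 12:00 to (720 - T) minutes past 12:00.
Mirror reads 8:35 = 515 minutes past 12:00.
Actual time: (720 - 515) mod 720 = 205 minutes = 3:25.

Final answer: 3:25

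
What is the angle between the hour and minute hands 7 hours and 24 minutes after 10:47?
First find the time 7 hours and 24 minutes after 10:47.
Total minutes: 10 x 60 + 47 + 7 x 60 + 24 = 1091.
1091 mod 720 = 371 minutes = 6:11.
Now compute the angle at 6:11:
Hour hand: 6 x 30 + 11 x 0.5 = 185.5 degrees
Minute hand: 11 x 6 = 66 degrees
Difference: |185.5 - 66| = 119.5 degrees
The angle is 119.5 degrees

Final answer: 119.5 degrees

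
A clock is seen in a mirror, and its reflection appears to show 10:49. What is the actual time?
Reflection across the vertical (12-6) axis maps a hand at angle A degrees to (360 - A) degrees, which sends a reading of T minutes past 12:00 to (720 - T) minutes past 12:00.
Mirror reads 10:49 = 649 minutes past 12:00.
Actual time: (720 - 649) mod 720 = 71 minutes = 1:11.

Final answer: 1:11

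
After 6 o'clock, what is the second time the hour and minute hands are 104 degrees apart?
At t minutes past 6:00, the hour hand is at 30 x 6 + 0.5t degrees and the minute hand is at 6t degrees.
The smaller angle between them is 104 degrees when |30H - 5.5t| = 104 or |30H - 5.5t| = 256.
With H = 6, solve 30 x 6 - 5.5t = +/- target for each target:
  t = (30 x 6 - 104) / 5.5 = 13.82
  t = (30 x 6 + 104) / 5.5 = 51.64
  t = (30 x 6 - 256) / 5.5 = -13.82 (outside (0, 60))
  t = (30 x 6 + 256) / 5.5 = 79.27 (outside (0, 60))
Valid solutions in (0, 60): {13.82, 51.64} minutes.
The second occurrence is t = 51.64 minutes.
The hands form a 104-degree angle at 51.64 minutes past 6:00.

Final answer: 51.64 minutes past 6:00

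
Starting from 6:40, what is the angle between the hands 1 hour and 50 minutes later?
First find the time 1 hour and 50 minutes after 6:40.
Total minutes: 6 x 60 + 40 + 1 x 60 + 50 = 510.
510 mod 720 = 510 minutes = 8:30.
Now compute the angle at 8:30:
Hour hand: 8 x 30 + 30 x 0.5 = 255 degrees
Minute hand: 30 x 6 = 180 degrees
Difference: |255 - 180| = 75 degrees
The angle is 75 degrees

Final answer: 75 degrees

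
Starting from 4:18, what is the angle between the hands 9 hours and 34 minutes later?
First find the time 9 hours and 34 minutes after 4:18.
Total minutes: 4 x 60 + 18 + 9 x 60 + 34 = 832.
832 mod 720 = 112 minutes = 1:52.
Now compute the angle at 1:52:
Hour hand: 1 x 30 + 52 x 0.5 = 56 degrees
Minute hand: 52 x 6 = 312 degrees
Difference: |56 - 312| = 256 degrees
Smaller angle: 360 - 256 = 104 degrees

Final answer: 104 degrees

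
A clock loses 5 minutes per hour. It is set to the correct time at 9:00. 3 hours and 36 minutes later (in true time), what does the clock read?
For every 60 true minutes, the faulty clock advances 60 - 5 = 55 minutes.
True elapsed: 3 hours and 36 minutes = 216 minutes.
Faulty clock advances: 216 x 55/60 = 198 minutes (drift: 18 minutes behind).
Shown time: 9:00 + 198 minutes = 12:18.

Final answer: 12:18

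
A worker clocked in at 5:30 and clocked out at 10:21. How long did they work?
From 5:30 to 10:21:
(10 x 60 + 21) - (5 x 60 + 30) = 621 - 330 = 291 minutes
= 4 hours and 51 minutes

Final answer: 4 hours and 51 minutes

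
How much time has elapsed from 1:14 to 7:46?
From 1:14 to 7:46:
(7 x 60 + 46) - (1 x 60 + 14) = 466 - 74 = 392 minutes
= 6 hours and 32 minutes

Final answer: 6 hours and 32 minutes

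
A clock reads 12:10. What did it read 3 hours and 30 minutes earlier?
Starting time: 12:10 = 10 total minutes past 12:00
Subtracting: 3 hours and 30 minutes = 210 minutes
10 - 210 = -200 (negative, add 12 hours = 720) = 520 minutes
= 8 hours and 40 minutes past 12:00 = 8:40

Final answer: 8:40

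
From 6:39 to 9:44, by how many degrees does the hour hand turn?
The hour hand moves 0.5 degrees per minute.
Time elapsed: 9:44 - 6:39 = 185 minutes
Angular displacement: 185 x 0.5 = 92.5 degrees

Final answer: 92.5 degrees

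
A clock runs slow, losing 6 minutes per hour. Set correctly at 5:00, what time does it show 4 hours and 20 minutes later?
For every 60 true minutes, the faulty clock advances 60 - 6 = 54 minutes.
True elapsed: 4 hours and 20 minutes = 260 minutes.
Faulty clock advances: 260 x 54/60 = 234 minutes (drift: 26 minutes behind).
Shown time: 5:00 + 234 minutes = 8:54.

Final answer: 8:54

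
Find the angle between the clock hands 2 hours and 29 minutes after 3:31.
First find the time 2 hours and 29 minutes after 3:31.
Total minutes: 3 x 60 + 31 + 2 x 60 + 29 = 360.
360 mod 720 = 360 minutes = 6:00.
Now compute the angle at 6:00:
Hour hand: 6 x 30 + 0 x 0.5 = 180 degrees
Minute hand: 0 x 6 = 0 degrees
Difference: |180 - 0| = 180 degrees
The angle is 180 degrees

Final answer: 180 degrees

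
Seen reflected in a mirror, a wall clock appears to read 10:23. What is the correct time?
Reflection across the vertical (12-6) axis maps a hand at angle A degrees to (360 - A) degrees, which sends a reading of T minutes past 12:00 to (720 - T) minutes past 12:00.
Mirror reads 10:23 = 623 minutes past 12:00.
Actual time: (720 - 623) mod 720 = 97 minutes = 1:37.

Final answer: 1:37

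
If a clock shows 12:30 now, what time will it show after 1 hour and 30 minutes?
Starting time: 12:30
Adding 30 minutes to 30 minutes: 30 + 30 = 60 minutes = 1 hour
Adding 1 hour: 12 + 1 + 1 (carry) = 14 - 12 = 2
Final time: 2:00

Final answer: 2:00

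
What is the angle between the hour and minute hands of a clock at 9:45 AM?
Hour hand position: 9 x 30 + 45 x 0.5 = 292.5 degrees
Minute hand position: 45 x 6 = 270 degrees
Difference: |292.5 - 270| = 22.5 degrees
The angle between the hands is 22.5 degrees

Final answer: 22.5 degrees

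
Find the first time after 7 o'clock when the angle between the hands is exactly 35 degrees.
At t minutes past 7:00, the hour hand is at 30 x 7 + 0.5t degrees and the minute hand is at 6t degrees.
The smaller angle between them is 35 degrees when |30H - 5.5t| = 35 or |30H - 5.5t| = 325.
With H = 7, solve 30 x 7 - 5.5t = +/- target for each target:
  t = (30 x 7 - 35) / 5.5 = 31.82
  t = (30 x 7 + 35) / 5.5 = 44.55
  t = (30 x 7 - 325) / 5.5 = -20.91 (outside (0, 60))
  t = (30 x 7 + 325) / 5.5 = 97.27 (outside (0, 60))
Valid solutions in (0, 60): {31.82, 44.55} minutes.
The first occurrence is t = 31.82 minutes.
The hands form a 35-degree angle at 31.82 minutes past 7:00.

Final answer: 31.82 minutes past 7:00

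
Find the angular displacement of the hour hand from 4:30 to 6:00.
The hour hand moves 0.5 degrees per minute.
Time elapsed: 6:00 - 4:30 = 90 minutes
Angular displacement: 90 x 0.5 = 45 degrees

Final answer: 45 degrees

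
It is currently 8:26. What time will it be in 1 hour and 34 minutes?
Starting time: 8:26
Adding 34 minutes to 26 minutes: 26 + 34 = 60 minutes = 1 hour
Adding 1 hour: 8 + 1 + 1 (carry) = 10
Final time: 10:00

Final answer: 10:00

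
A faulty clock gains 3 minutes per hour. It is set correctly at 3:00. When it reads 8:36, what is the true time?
For every 60 true minutes, the faulty clock advances 63 minutes, so 1 faulty-clock minute corresponds to 60/63 true minutes.
From 3:00 to 8:36 on the faulty dial is 336 minutes.
True elapsed: 336 x 60/63 = 320 minutes = 5 hours and 20 minutes.
True time: 3:00 + 5 hours and 20 minutes = 8:20.

Final answer: 8:20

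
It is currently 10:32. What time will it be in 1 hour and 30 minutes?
Starting time: 10:32
Adding 30 minutes to 32 minutes: 32 + 30 = 62 minutes = 1 hour and 2 minutes
Adding 1 hour: 10 + 1 + 1 (carry) = 12
Final time: 12:02

Final answer: 12:02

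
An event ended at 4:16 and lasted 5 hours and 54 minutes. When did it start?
Starting time: 4:16 = 256 total minutes past 12:00
Subtracting: 5 hours and 54 minutes = 354 minutes
256 - 354 = -98 (negative, add 12 hours = 720) = 622 minutes
= 10 hours and 22 minutes past 12:00 = 10:22

Final answer: 10:22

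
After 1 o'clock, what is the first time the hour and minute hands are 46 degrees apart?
At t minutes past 1:00, the hour hand is at 30 x 1 + 0.5t degrees and the minute hand is at 6t degrees.
The smaller angle between them is 46 degrees when |30H - 5.5t| = 46 or |30H - 5.5t| = 314.
With H = 1, solve 30 x 1 - 5.5t = +/- target for each target:
  t = (30 x 1 - 46) / 5.5 = -2.91 (outside (0, 60))
  t = (30 x 1 + 46) / 5.5 = 13.82
  t = (30 x 1 - 314) / 5.5 = -51.64 (outside (0, 60))
  t = (30 x 1 + 314) / 5.5 = 62.55 (outside (0, 60))
Valid solutions in (0, 60): {13.82} minutes.
The first occurrence is t = 13.82 minutes.
The hands form a 46-degree angle at 13.82 minutes past 1:00.

Final answer: 13.82 minutes past 1:00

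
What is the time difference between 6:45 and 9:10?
From 6:45 to 9:10:
(9 x 60 + 10) - (6 x 60 + 45) = 550 - 405 = 145 minutes
= 2 hours and 25 minutes

Final answer: 2 hours and 25 minutes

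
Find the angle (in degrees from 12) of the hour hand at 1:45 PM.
The hour hand moves 30 degrees per hour and 0.5 degrees per minute.
At 1:45: (1) x 30 + 45 x 0.5 = 30 + 22.5 = 52.5 degrees

Final answer: 52.5 degrees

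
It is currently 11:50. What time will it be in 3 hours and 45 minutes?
Starting time: 11:50
Adding 45 minutes to 50 minutes: 50 + 45 = 95 minutes = 1 hour and 35 minutes
Adding 3 hours: 11 + 3 + 1 (carry) = 15 - 12 = 3
Final time: 3:35

Final answer: 3:35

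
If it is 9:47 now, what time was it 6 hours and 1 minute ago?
Starting time: 9:47 = 587 total minutes past 12:00
Subtracting: 6 hours and 1 minute = 361 minutes
587 - 361 = 226 minutes
= 3 hours and 46 minutes past 12:00 = 3:46

Final answer: 3:46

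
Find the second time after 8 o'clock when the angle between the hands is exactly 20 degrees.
At t minutes past 8:00, the hour hand is at 30 x 8 + 0.5t degrees and the minute hand is at 6t degrees.
The smaller angle between them is 20 degrees when |30H - 5.5t| = 20 or |30H - 5.5t| = 340.
With H = 8, solve 30 x 8 - 5.5t = +/- target for each target:
  t = (30 x 8 - 20) / 5.5 = 40
  t = (30 x 8 + 20) / 5.5 = 47.27
  t = (30 x 8 - 340) / 5.5 = -18.18 (outside (0, 60))
  t = (30 x 8 + 340) / 5.5 = 105.45 (outside (0, 60))
Valid solutions in (0, 60): {40, 47.27} minutes.
The second occurrence is t = 47.27 minutes.
The hands form a 20-degree angle at 47.27 minutes past 8:00.

Final answer: 47.27 minutes past 8:00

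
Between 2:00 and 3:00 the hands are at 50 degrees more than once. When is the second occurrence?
At t minutes past 2:00, the hour hand is at 30 x 2 + 0.5t degrees and the minute hand is at 6t degrees.
The smaller angle between them is 50 degrees when |30H - 5.5t| = 50 or |30H - 5.5t| = 310.
With H = 2, solve 30 x 2 - 5.5t = +/- target for each target:
  t = (30 x 2 - 50) / 5.5 = 1.82
  t = (30 x 2 + 50) / 5.5 = 20
  t = (30 x 2 - 310) / 5.5 = -45.45 (outside (0, 60))
  t = (30 x 2 + 310) / 5.5 = 67.27 (outside (0, 60))
Valid solutions in (0, 60): {1.82, 20} minutes.
The second occurrence is t = 20 minutes.
The hands form a 50-degree angle at 20 minutes past 2:00.

Final answer: 20 minutes past 2:00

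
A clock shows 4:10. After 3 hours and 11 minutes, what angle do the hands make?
First find the time 3 hours and 11 minutes after 4:10.
Total minutes: 4 x 60 + 10 + 3 x 60 + 11 = 441.
441 mod 720 = 441 minutes = 7:21.
Now compute the angle at 7:21:
Hour hand: 7 x 30 + 21 x 0.5 = 220.5 degrees
Minute hand: 21 x 6 = 126 degrees
Difference: |220.5 - 126| = 94.5 degrees
The angle is 94.5 degrees

Final answer: 94.5 degrees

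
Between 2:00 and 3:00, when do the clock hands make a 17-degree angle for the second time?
At t minutes past 2:00, the hour hand is at 30 x 2 + 0.5t degrees and the minute hand is at 6t degrees.
The smaller angle between them is 17 degrees when |30H - 5.5t| = 17 or |30H - 5.5t| = 343.
With H = 2, solve 30 x 2 - 5.5t = +/- target for each target:
  t = (30 x 2 - 17) / 5.5 = 7.82
  t = (30 x 2 + 17) / 5.5 = 14
  t = (30 x 2 - 343) / 5.5 = -51.45 (outside (0, 60))
  t = (30 x 2 + 343) / 5.5 = 73.27 (outside (0, 60))
Valid solutions in (0, 60): {7.82, 14} minutes.
The second occurrence is t = 14 minutes.
The hands form a 17-degree angle at 14 minutes past 2:00.

Final answer: 14 minutes past 2:00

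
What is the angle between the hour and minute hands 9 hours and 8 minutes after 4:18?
First find the time 9 hours and 8 minutes after 4:18.
Total minutes: 4 x 60 + 18 + 9 x 60 + 8 = 806.
806 mod 720 = 86 minutes = 1:26.
Now compute the angle at 1:26:
Hour hand: 1 x 30 + 26 x 0.5 = 43 degrees
Minute hand: 26 x 6 = 156 degrees
Difference: |43 - 156| = 113 degrees
The angle is 113 degrees

Final answer: 113 degrees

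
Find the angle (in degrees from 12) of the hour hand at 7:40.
The hour hand moves 30 degrees per hour and 0.5 degrees per minute.
At 7:40: (7) x 30 + 40 x 0.5 = 210 + 20 = 230 degrees

Final answer: 230 degrees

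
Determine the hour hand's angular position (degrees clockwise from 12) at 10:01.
The hour hand moves 30 degrees per hour and 0.5 degrees per minute.
At 10:01: (10) x 30 + 1 x 0.5 = 300 + 0.5 = 300.5 degrees

Final answer: 300.5 degrees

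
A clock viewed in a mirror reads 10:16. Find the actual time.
Reflection across the vertical (12-6) axis maps a hand at angle A degrees to (360 - A) degrees, which sends a reading of T minutes past 12:00 to (720 - T) minutes past 12:00.
Mirror reads 10:16 = 616 minutes past 12:00.
Actual time: (720 - 616) mod 720 = 104 minutes = 1:44.

Final answer: 1:44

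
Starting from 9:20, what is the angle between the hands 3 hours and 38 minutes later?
First find the time 3 hours and 38 minutes after 9:20.
Total minutes: 9 x 60 + 20 + 3 x 60 + 38 = 778.
778 mod 720 = 58 minutes = 12:58.
Now compute the angle at 12:58:
Hour hand: 0 x 30 + 58 x 0.5 = 29 degrees
Minute hand: 58 x 6 = 348 degrees
Difference: |29 - 348| = 319 degrees
Smaller angle: 360 - 319 = 41 degrees

Final answer: 41 degrees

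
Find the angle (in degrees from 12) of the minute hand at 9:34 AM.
The minute hand moves 6 degrees per minute.
At 9:34: 34 x 6 = 204 degrees

Final answer: 204 degrees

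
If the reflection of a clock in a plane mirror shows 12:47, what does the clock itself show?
Reflection across the vertical (12-6) axis maps a hand at angle A degrees to (360 - A) degrees, which sends a reading of T minutes past 12:00 to (720 - T) minutes past 12:00.
Mirror reads 12:47 = 47 minutes past 12:00.
Actual time: (720 - 47) mod 720 = 673 minutes = 11:13.

Final answer: 11:13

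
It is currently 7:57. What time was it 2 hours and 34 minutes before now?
Starting time: 7:57 = 477 total minutes past 12:00
Subtracting: 2 hours and 34 minutes = 154 minutes
477 - 154 = 323 minutes
= 5 hours and 23 minutes past 12:00 = 5:23

Final answer: 5:23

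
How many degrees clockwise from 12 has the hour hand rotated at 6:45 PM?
The hour hand moves 30 degrees per hour and 0.5 degrees per minute.
At 6:45: (6) x 30 + 45 x 0.5 = 180 + 22.5 = 202.5 degrees

Final answer: 202.5 degrees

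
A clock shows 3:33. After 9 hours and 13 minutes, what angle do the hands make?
First find the time 9 hours and 13 minutes after 3:33.
Total minutes: 3 x 60 + 33 + 9 x 60 + 13 = 766.
766 mod 720 = 46 minutes = 12:46.
Now compute the angle at 12:46:
Hour hand: 0 x 30 + 46 x 0.5 = 23 degrees
Minute hand: 46 x 6 = 276 degrees
Difference: |23 - 276| = 253 degrees
Smaller angle: 360 - 253 = 107 degrees

Final answer: 107 degrees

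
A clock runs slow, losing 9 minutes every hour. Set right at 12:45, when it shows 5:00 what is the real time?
For every 60 true minutes, the faulty clock advances 51 minutes, so 1 faulty-clock minute corresponds to 60/51 true minutes.
From 12:45 to 5:00 on the faulty dial is 255 minutes.
True elapsed: 255 x 60/51 = 300 minutes = 5 hours.
True time: 12:45 + 5 hours = 5:45.

Final answer: 5:45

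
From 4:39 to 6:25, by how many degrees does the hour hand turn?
The hour hand moves 0.5 degrees per minute.
Time elapsed: 6:25 - 4:39 = 106 minutes
Angular displacement: 106 x 0.5 = 53 degrees

Final answer: 53 degrees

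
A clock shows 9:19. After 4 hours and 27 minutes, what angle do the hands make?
First find the time 4 hours and 27 minutes after 9:19.
Total minutes: 9 x 60 + 19 + 4 x 60 + 27 = 826.
826 mod 720 = 106 minutes = 1:46.
Now compute the angle at 1:46:
Hour hand: 1 x 30 + 46 x 0.5 = 53 degrees
Minute hand: 46 x 6 = 276 degrees
Difference: |53 - 276| = 223 degrees
Smaller angle: 360 - 223 = 137 degrees

Final answer: 137 degrees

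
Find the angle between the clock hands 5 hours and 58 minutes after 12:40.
First find the time 5 hours and 58 minutes after 12:40.
Total minutes: 12 x 60 + 40 + 5 x 60 + 58 = 1118.
1118 mod 720 = 398 minutes = 6:38.
Now compute the angle at 6:38:
Hour hand: 6 x 30 + 38 x 0.5 = 199 degrees
Minute hand: 38 x 6 = 228 degrees
Difference: |199 - 228| = 29 degrees
The angle is 29 degrees

Final answer: 29 degrees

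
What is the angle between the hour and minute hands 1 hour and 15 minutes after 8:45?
First find the time 1 hour and 15 minutes after 8:45.
Total minutes: 8 x 60 + 45 + 1 x 60 + 15 = 600.
600 mod 720 = 600 minutes = 10:00.
Now compute the angle at 10:00:
Hour hand: 10 x 30 + 0 x 0.5 = 300 degrees
Minute hand: 0 x 6 = 0 degrees
Difference: |300 - 0| = 300 degrees
Smaller angle: 360 - 300 = 60 degrees

Final answer: 60 degrees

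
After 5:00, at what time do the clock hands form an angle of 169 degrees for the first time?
At t minutes past 5:00, the hour hand is at 30 x 5 + 0.5t degrees and the minute hand is at 6t degrees.
The smaller angle between them is 169 degrees when |30H - 5.5t| = 169 or |30H - 5.5t| = 191.
With H = 5, solve 30 x 5 - 5.5t = +/- target for each target:
  t = (30 x 5 - 169) / 5.5 = -3.45 (outside (0, 60))
  t = (30 x 5 + 169) / 5.5 = 58
  t = (30 x 5 - 191) / 5.5 = -7.45 (outside (0, 60))
  t = (30 x 5 + 191) / 5.5 = 62 (outside (0, 60))
Valid solutions in (0, 60): {58} minutes.
The first occurrence is t = 58 minutes.
The hands form a 169-degree angle at 58 minutes past 5:00.

Final answer: 58 minutes past 5:00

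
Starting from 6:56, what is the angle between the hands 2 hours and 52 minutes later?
First find the time 2 hours and 52 minutes after 6:56.
Total minutes: 6 x 60 + 56 + 2 x 60 + 52 = 588.
588 mod 720 = 588 minutes = 9:48.
Now compute the angle at 9:48:
Hour hand: 9 x 30 + 48 x 0.5 = 294 degrees
Minute hand: 48 x 6 = 288 degrees
Difference: |294 - 288| = 6 degrees
The angle is 6 degrees

Final answer: 6 degrees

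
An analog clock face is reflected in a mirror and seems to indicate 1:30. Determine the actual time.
Reflection across the vertical (12-6) axis maps a hand at angle A degrees to (360 - A) degrees, which sends a reading of T minutes past 12:00 to (720 - T) minutes past 12:00.
Mirror reads 1:30 = 90 minutes past 12:00.
Actual time: (720 - 90) mod 720 = 630 minutes = 10:30.

Final answer: 10:30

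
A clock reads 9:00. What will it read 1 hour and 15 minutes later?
Starting time: 9:00
Adding 15 minutes to 0 minutes: 0 + 15 = 15 minutes
Adding 1 hour: 9 + 1 = 10
Final time: 10:15

Final answer: 10:15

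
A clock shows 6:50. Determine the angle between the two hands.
Hour hand position: 6 x 30 + 50 x 0.5 = 205 degrees
Minute hand position: 50 x 6 = 300 degrees
Difference: |205 - 300| = 95 degrees
The angle between the hands is 95 degrees

Final answer: 95 degrees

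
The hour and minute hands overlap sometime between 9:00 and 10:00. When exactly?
The minute hand gains 5.5 degrees per minute on the hour hand.
At 9:00, the hour hand is at 270 degrees and the minute hand is at 0 degrees.
The gap is 270 degrees. Time to close: 270/5.5 = 60 x 9/11 = 49.09 minutes.
The hands overlap at 49.09 minutes past 9:00.

Final answer: 49.09 minutes past 9:00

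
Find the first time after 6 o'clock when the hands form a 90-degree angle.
At t minutes past 6:00, the hour hand is at 30 x 6 + 0.5t degrees and the minute hand is at 6t degrees.
The smaller angle between them is 90 degrees when |30H - 5.5t| = 90 or |30H - 5.5t| = 270.
With H = 6, solve 30 x 6 - 5.5t = +/- target for each target:
  t = (30 x 6 - 90) / 5.5 = 16.36
  t = (30 x 6 + 90) / 5.5 = 49.09
  t = (30 x 6 - 270) / 5.5 = -16.36 (outside (0, 60))
  t = (30 x 6 + 270) / 5.5 = 81.82 (outside (0, 60))
Valid solutions in (0, 60): {16.36, 49.09} minutes.
First occurrence: t = 16.36 minutes.
The hands are at right angles at 16.36 minutes past 6:00.

Final answer: 16.36 minutes past 6:00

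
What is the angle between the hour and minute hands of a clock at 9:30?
Hour hand position: 9 x 30 + 30 x 0.5 = 285 degrees
Minute hand position: 30 x 6 = 180 degrees
Difference: |285 - 180| = 105 degrees
The angle between the hands is 105 degrees

Final answer: 105 degrees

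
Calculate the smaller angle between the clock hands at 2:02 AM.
Hour hand position: 2 x 30 + 2 x 0.5 = 61 degrees
Minute hand position: 2 x 6 = 12 degrees
Difference: |61 - 12| = 49 degrees
The angle between the hands is 49 degrees

Final answer: 49 degrees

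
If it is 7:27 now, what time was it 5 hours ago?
Starting time: 7:27 = 447 total minutes past 12:00
Subtracting: 5 hours = 300 minutes
447 - 300 = 147 minutes
= 2 hours and 27 minutes past 12:00 = 2:27

Final answer: 2:27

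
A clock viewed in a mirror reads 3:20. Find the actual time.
Reflection across the vertical (12-6) axis maps a hand at angle A degrees to (360 - A) degrees, which sends a reading of T minutes past 12:00 to (720 - T) minutes past 12:00.
Mirror reads 3:20 = 200 minutes past 12:00.
Actual time: (720 - 200) mod 720 = 520 minutes = 8:40.

Final answer: 8:40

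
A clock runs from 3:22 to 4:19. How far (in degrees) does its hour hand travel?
The hour hand moves 0.5 degrees per minute.
Time elapsed: 4:19 - 3:22 = 57 minutes
Angular displacement: 57 x 0.5 = 28.5 degrees

Final answer: 28.5 degrees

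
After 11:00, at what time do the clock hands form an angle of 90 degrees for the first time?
At t minutes past 11:00, the hour hand is at 30 x 11 + 0.5t degrees and the minute hand is at 6t degrees.
The smaller angle between them is 90 degrees when |30H - 5.5t| = 90 or |30H - 5.5t| = 270.
With H = 11, solve 30 x 11 - 5.5t = +/- target for each target:
  t = (30 x 11 - 90) / 5.5 = 43.64
  t = (30 x 11 + 90) / 5.5 = 76.36 (outside (0, 60))
  t = (30 x 11 - 270) / 5.5 = 10.91
  t = (30 x 11 + 270) / 5.5 = 109.09 (outside (0, 60))
Valid solutions in (0, 60): {10.91, 43.64} minutes.
The first occurrence is t = 10.91 minutes.
The hands form a 90-degree angle at 10.91 minutes past 11:00.

Final answer: 10.91 minutes past 11:00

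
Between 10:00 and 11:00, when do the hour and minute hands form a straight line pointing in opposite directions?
For hands to be 180 degrees apart: |30H - 5.5t| = 180
With H = 10: t = (30 x 10 + 180)/5.5 = 87.27 or t = (30 x 10 - 180)/5.5 = 21.82
First valid solution (0 < t < 60): t = 21.82 minutes
The hands are opposite at 21.82 minutes past 10:00.

Final answer: 21.82 minutes past 10:00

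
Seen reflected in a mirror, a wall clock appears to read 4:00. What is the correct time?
Reflection across the vertical (12-6) axis maps a hand at angle A degrees to (360 - A) degrees, which sends a reading of T minutes past 12:00 to (720 - T) minutes past 12:00.
Mirror reads 4:00 = 240 minutes past 12:00.
Actual time: (720 - 240) mod 720 = 480 minutes = 8:00.

Final answer: 8:00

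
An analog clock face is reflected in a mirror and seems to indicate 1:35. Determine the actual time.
Reflection across the vertical (12-6) axis maps a hand at angle A degrees to (360 - A) degrees, which sends a reading of T minutes past 12:00 to (720 - T) minutes past 12:00.
Mirror reads 1:35 = 95 minutes past 12:00.
Actual time: (720 - 95) mod 720 = 625 minutes = 10:25.

Final answer: 10:25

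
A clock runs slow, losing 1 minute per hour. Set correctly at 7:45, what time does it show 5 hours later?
For every 60 true minutes, the faulty clock advances 60 - 1 = 59 minutes.
True elapsed: 5 hours = 300 minutes.
Faulty clock advances: 300 x 59/60 = 295 minutes (drift: 5 minutes behind).
Shown time: 7:45 + 295 minutes = 12:40.

Final answer: 12:40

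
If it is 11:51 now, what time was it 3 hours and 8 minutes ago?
Starting time: 11:51 = 711 total minutes past 12:00
Subtracting: 3 hours and 8 minutes = 188 minutes
711 - 188 = 523 minutes
= 8 hours and 43 minutes past 12:00 = 8:43

Final answer: 8:43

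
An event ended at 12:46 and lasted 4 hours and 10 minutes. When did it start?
Starting time: 12:46 = 46 total minutes past 12:00
Subtracting: 4 hours and 10 minutes = 250 minutes
46 - 250 = -204 (negative, add 12 hours = 720) = 516 minutes
= 8 hours and 36 minutes past 12:00 = 8:36

Final answer: 8:36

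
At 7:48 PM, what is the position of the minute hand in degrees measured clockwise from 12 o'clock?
The minute hand moves 6 degrees per minute.
At 7:48: 48 x 6 = 288 degrees

Final answer: 288 degrees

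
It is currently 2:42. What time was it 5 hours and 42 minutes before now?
Starting time: 2:42 = 162 total minutes past 12:00
Subtracting: 5 hours and 42 minutes = 342 minutes
162 - 342 = -180 (negative, add 12 hours = 720) = 540 minutes
= 9 hours past 12:00 = 9:00

Final answer: 9:00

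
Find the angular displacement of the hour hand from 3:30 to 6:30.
The hour hand moves 0.5 degrees per minute.
Time elapsed: 6:30 - 3:30 = 180 minutes
Angular displacement: 180 x 0.5 = 90 degrees

Final answer: 90 degrees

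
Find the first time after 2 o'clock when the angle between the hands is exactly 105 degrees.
At t minutes past 2:00, the hour hand is at 30 x 2 + 0.5t degrees and the minute hand is at 6t degrees.
The smaller angle between them is 105 degrees when |30H - 5.5t| = 105 or |30H - 5.5t| = 255.
With H = 2, solve 30 x 2 - 5.5t = +/- target for each target:
  t = (30 x 2 - 105) / 5.5 = -8.18 (outside (0, 60))
  t = (30 x 2 + 105) / 5.5 = 30
  t = (30 x 2 - 255) / 5.5 = -35.45 (outside (0, 60))
  t = (30 x 2 + 255) / 5.5 = 57.27
Valid solutions in (0, 60): {30, 57.27} minutes.
The first occurrence is t = 30 minutes.
The hands form a 105-degree angle at 30 minutes past 2:00.

Final answer: 30 minutes past 2:00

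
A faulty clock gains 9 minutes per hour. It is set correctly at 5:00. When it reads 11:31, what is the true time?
For every 60 true minutes, the faulty clock advances 69 minutes, so 1 faulty-clock minute corresponds to 60/69 true minutes.
From 5:00 to 11:31 on the faulty dial is 391 minutes.
True elapsed: 391 x 60/69 = 340 minutes = 5 hours and 40 minutes.
True time: 5:00 + 5 hours and 40 minutes = 10:40.

Final answer: 10:40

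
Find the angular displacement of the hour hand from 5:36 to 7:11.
The hour hand moves 0.5 degrees per minute.
Time elapsed: 7:11 - 5:36 = 95 minutes
Angular displacement: 95 x 0.5 = 47.5 degrees

Final answer: 47.5 degrees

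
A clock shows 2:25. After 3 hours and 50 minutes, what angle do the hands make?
First find the time 3 hours and 50 minutes after 2:25.
Total minutes: 2 x 60 + 25 + 3 x 60 + 50 = 375.
375 mod 720 = 375 minutes = 6:15.
Now compute the angle at 6:15:
Hour hand: 6 x 30 + 15 x 0.5 = 187.5 degrees
Minute hand: 15 x 6 = 90 degrees
Difference: |187.5 - 90| = 97.5 degrees
The angle is 97.5 degrees

Final answer: 97.5 degrees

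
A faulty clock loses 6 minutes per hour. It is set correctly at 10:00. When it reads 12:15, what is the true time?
For every 60 true minutes, the faulty clock advances 54 minutes, so 1 faulty-clock minute corresponds to 60/54 true minutes.
From 10:00 to 12:15 on the faulty dial is 135 minutes.
True elapsed: 135 x 60/54 = 150 minutes = 2 hours and 30 minutes.
True time: 10:00 + 2 hours and 30 minutes = 12:30.

Final answer: 12:30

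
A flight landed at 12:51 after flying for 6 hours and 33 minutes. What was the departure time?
Starting time: 12:51 = 51 total minutes past 12:00
Subtracting: 6 hours and 33 minutes = 393 minutes
51 - 393 = -342 (negative, add 12 hours = 720) = 378 minutes
= 6 hours and 18 minutes past 12:00 = 6:18

Final answer: 6:18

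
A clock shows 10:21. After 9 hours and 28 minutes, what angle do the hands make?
First find the time 9 hours and 28 minutes after 10:21.
Total minutes: 10 x 60 + 21 + 9 x 60 + 28 = 1189.
1189 mod 720 = 469 minutes = 7:49.
Now compute the angle at 7:49:
Hour hand: 7 x 30 + 49 x 0.5 = 234.5 degrees
Minute hand: 49 x 6 = 294 degrees
Difference: |234.5 - 294| = 59.5 degrees
The angle is 59.5 degrees

Final answer: 59.5 degrees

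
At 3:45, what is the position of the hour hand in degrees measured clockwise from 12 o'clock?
The hour hand moves 30 degrees per hour and 0.5 degrees per minute.
At 3:45: (3) x 30 + 45 x 0.5 = 90 + 22.5 = 112.5 degrees

Final answer: 112.5 degrees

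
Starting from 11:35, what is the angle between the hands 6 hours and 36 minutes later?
First find the time 6 hours and 36 minutes after 11:35.
Total minutes: 11 x 60 + 35 + 6 x 60 + 36 = 1091.
1091 mod 720 = 371 minutes = 6:11.
Now compute the angle at 6:11:
Hour hand: 6 x 30 + 11 x 0.5 = 185.5 degrees
Minute hand: 11 x 6 = 66 degrees
Difference: |185.5 - 66| = 119.5 degrees
The angle is 119.5 degrees

Final answer: 119.5 degrees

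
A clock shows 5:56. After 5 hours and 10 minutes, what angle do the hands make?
First find the time 5 hours and 10 minutes after 5:56.
Total minutes: 5 x 60 + 56 + 5 x 60 + 10 = 666.
666 mod 720 = 666 minutes = 11:06.
Now compute the angle at 11:06:
Hour hand: 11 x 30 + 6 x 0.5 = 333 degrees
Minute hand: 6 x 6 = 36 degrees
Difference: |333 - 36| = 297 degrees
Smaller angle: 360 - 297 = 63 degrees

Final answer: 63 degrees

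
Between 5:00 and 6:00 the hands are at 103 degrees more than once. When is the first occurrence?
At t minutes past 5:00, the hour hand is at 30 x 5 + 0.5t degrees and the minute hand is at 6t degrees.
The smaller angle between them is 103 degrees when |30H - 5.5t| = 103 or |30H - 5.5t| = 257.
With H = 5, solve 30 x 5 - 5.5t = +/- target for each target:
  t = (30 x 5 - 103) / 5.5 = 8.55
  t = (30 x 5 + 103) / 5.5 = 46
  t = (30 x 5 - 257) / 5.5 = -19.45 (outside (0, 60))
  t = (30 x 5 + 257) / 5.5 = 74 (outside (0, 60))
Valid solutions in (0, 60): {8.55, 46} minutes.
The first occurrence is t = 8.55 minutes.
The hands form a 103-degree angle at 8.55 minutes past 5:00.

Final answer: 8.55 minutes past 5:00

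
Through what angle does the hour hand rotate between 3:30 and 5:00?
The hour hand moves 0.5 degrees per minute.
Time elapsed: 5:00 - 3:30 = 90 minutes
Angular displacement: 90 x 0.5 = 45 degrees

Final answer: 45 degrees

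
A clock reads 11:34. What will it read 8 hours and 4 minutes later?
Starting time: 11:34
Adding 4 minutes to 34 minutes: 34 + 4 = 38 minutes
Adding 8 hours: 11 + 8 = 19 - 12 = 7
Final time: 7:38

Final answer: 7:38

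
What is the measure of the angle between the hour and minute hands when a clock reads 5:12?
Hour hand position: 5 x 30 + 12 x 0.5 = 156 degrees
Minute hand position: 12 x 6 = 72 degrees
Difference: |156 - 72| = 84 degrees
The angle between the hands is 84 degrees

Final answer: 84 degrees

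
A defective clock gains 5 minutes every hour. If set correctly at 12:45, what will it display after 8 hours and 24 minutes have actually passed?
For every 60 true minutes, the faulty clock advances 60 + 5 = 65 minutes.
True elapsed: 8 hours and 24 minutes = 504 minutes.
Faulty clock advances: 504 x 65/60 = 546 minutes (drift: 42 minutes ahead).
Shown time: 12:45 + 546 minutes = 9:51.

Final answer: 9:51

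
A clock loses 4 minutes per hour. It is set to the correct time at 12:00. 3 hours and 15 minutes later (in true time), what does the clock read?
For every 60 true minutes, the faulty clock advances 60 - 4 = 56 minutes.
True elapsed: 3 hours and 15 minutes = 195 minutes.
Faulty clock advances: 195 x 56/60 = 182 minutes (drift: 13 minutes behind).
Shown time: 12:00 + 182 minutes = 3:02.

Final answer: 3:02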